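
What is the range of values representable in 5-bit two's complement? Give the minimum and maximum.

Minimum: −2^4 = -16.
Maximum: 2^4 − 1 = 15.

min = -16, max = 15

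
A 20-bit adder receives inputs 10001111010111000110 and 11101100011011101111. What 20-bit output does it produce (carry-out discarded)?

  10001111010111000110
+ 11101100011011101111
= 01111011110010110101  (discard carry-out 1)

01111011110010110101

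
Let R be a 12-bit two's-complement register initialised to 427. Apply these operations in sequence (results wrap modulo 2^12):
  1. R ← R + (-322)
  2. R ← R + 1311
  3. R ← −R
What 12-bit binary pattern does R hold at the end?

Start: R = 427 = 000110101011.
R = 427 + (-322) = 105 = 000001101001
R = 105 + 1311 = 1416 = 010110001000
R = −(1416) = -1416 = 101001111000

101001111000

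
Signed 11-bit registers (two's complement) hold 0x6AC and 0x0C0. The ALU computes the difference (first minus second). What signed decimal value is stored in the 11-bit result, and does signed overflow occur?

0x6AC = 11010101100 = -340 (signed)
0x0C0 = 00011000000 = 192 (signed)
Subtract via negate-and-add: invert 00011000000 + 1 = 11101000000 (i.e. -192).
  11010101100
+ 11101000000
= 10111101100  (discard carry-out 1)
Result 10111101100: MSB = 1 → 1516 − 2048 = -532.
Both addends (after negating the subtrahend) are negative and so is the stored result: no signed overflow.

-532; no overflow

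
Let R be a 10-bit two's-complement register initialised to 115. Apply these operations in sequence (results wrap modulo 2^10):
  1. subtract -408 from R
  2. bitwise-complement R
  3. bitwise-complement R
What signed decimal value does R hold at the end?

-501

Start: R = 115 = 0001110011.
R = 115 − (-408) = 523; wraps to -501 = 1000001011
R = NOT 1000001011 = 0111110100 = 500
R = NOT 0111110100 = 1000001011 = -501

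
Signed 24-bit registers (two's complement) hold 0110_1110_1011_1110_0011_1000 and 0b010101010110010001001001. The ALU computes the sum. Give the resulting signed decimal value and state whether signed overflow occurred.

0110_1110_1011_1110_0011_1000 → 011011101011111000111000 = 7257656 (signed)
0b010101010110010001001001 → 010101010110010001001001 = 5596233 (signed)
  011011101011111000111000
+ 010101010110010001001001
= 110001000010001010000001
Result 110001000010001010000001: MSB = 1 → 12853889 − 16777216 = -3923327.
Both addends are non-negative but the stored result is negative: signed overflow. The true value 7257656 + 5596233 = 12853889 lies outside [-8388608, 8388607].

-3923327; overflow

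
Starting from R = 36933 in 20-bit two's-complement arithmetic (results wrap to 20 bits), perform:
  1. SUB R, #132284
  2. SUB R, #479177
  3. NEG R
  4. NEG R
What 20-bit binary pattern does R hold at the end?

01110011101111000000

Start: R = 36933 = 00001001000001000101.
R = 36933 − 132284 = -95351 = 11101000101110001001
R = -95351 − 479177 = -574528; wraps to 474048 = 01110011101111000000
R = −(474048) = -474048 = 10001100010001000000
R = −(-474048) = 474048 = 01110011101111000000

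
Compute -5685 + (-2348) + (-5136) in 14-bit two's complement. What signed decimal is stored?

-5685 + (-2348) = -8033 (10000010011111)
-8033 + (-5136) = -13169 → wraps to 3215 (00110010001111)

3215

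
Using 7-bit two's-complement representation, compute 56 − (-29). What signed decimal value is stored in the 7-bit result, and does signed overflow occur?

56 → 0111000
-29 → 1100011
Subtract via negate-and-add: invert 1100011 + 1 = 0011101 (i.e. 29).
  0111000
+ 0011101
= 1010101
Result 1010101: MSB = 1 → 85 − 128 = -43.
Both addends (after negating the subtrahend) are non-negative but the stored result is negative: signed overflow. The true value 56 − (-29) = 85 lies outside [-64, 63].

-43; overflow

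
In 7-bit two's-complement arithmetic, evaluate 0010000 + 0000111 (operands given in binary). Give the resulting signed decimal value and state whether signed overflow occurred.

23; no overflow

0010000 = 16 (signed)
0000111 = 7 (signed)
  0010000
+ 0000111
= 0010111
Result 0010111: MSB = 0 → value 23.
Both addends are non-negative and so is the stored result: no signed overflow.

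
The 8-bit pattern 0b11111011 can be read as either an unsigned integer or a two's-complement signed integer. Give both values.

unsigned = 251, signed = -5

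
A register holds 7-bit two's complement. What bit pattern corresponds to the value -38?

1011010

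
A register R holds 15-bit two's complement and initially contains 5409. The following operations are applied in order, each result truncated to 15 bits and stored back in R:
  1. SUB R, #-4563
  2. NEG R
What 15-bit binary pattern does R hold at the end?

101100100001100

Start: R = 5409 = 001010100100001.
R = 5409 − (-4563) = 9972 = 010011011110100
R = −(9972) = -9972 = 101100100001100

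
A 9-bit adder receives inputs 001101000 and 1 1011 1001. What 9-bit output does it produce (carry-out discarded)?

000100001

  001101000
+ 110111001
= 000100001  (discard carry-out 1)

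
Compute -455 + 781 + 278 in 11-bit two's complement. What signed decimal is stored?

-455 + 781 = 326 (00101000110)
326 + 278 = 604 (01001011100)

604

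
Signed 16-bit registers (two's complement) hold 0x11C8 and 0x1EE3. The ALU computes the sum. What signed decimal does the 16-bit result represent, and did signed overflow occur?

12459; no overflow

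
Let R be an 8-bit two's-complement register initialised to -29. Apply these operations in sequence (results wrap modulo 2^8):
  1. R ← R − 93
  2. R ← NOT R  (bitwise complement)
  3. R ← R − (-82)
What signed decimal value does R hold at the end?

-53

Start: R = -29 = 11100011.
R = -29 − 93 = -122 = 10000110
R = NOT 10000110 = 01111001 = 121
R = 121 − (-82) = 203; wraps to -53 = 11001011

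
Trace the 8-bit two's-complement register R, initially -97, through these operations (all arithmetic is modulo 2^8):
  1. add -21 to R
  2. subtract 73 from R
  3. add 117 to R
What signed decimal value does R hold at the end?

-74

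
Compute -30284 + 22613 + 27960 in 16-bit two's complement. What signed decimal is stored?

-30284 + 22613 = -7671 (1110001000001001)
-7671 + 27960 = 20289 (0100111101000001)

20289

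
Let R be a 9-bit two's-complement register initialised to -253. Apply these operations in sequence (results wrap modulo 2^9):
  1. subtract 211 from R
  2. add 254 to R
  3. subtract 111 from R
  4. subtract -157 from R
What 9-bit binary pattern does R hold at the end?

101011100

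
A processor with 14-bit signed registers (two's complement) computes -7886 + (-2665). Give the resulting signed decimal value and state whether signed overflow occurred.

5833; overflow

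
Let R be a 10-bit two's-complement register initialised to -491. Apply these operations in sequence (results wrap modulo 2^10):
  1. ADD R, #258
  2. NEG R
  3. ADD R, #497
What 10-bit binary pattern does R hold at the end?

Start: R = -491 = 1000010101.
R = -491 + 258 = -233 = 1100010111
R = −(-233) = 233 = 0011101001
R = 233 + 497 = 730; wraps to -294 = 1011011010

1011011010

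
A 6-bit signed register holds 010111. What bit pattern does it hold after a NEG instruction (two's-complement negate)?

Invert: 101000. Add 1: 101001.
Check: 010111 = 23, 101001 = -23.

101001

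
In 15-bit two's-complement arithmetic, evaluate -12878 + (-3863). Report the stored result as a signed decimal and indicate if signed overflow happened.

16027; overflow

-12878 → 100110110110010
-3863 → 111000011101001
  100110110110010
+ 111000011101001
= 011111010011011  (discard carry-out 1)
Result 011111010011011: MSB = 0 → value 16027.
Both addends are negative but the stored result is non-negative: signed overflow. The true value -12878 + (-3863) = -16741 lies outside [-16384, 16383].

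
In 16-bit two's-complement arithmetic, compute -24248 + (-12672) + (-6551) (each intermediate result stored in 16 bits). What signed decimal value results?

-24248 + (-12672) = -36920 → wraps to 28616 (0110111111001000)
28616 + (-6551) = 22065 (0101011000110001)

22065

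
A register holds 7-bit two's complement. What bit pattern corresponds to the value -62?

|-62| = 62 = 0111110 in 7 bits.
Invert the bits: 1000001. Add 1: 1000010.
Check: 1000010 reads as 66 − 128 = -62.

1000010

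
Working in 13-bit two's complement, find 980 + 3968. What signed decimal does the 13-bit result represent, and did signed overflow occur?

980 → 0001111010100
3968 → 0111110000000
  0001111010100
+ 0111110000000
= 1001101010100
Result 1001101010100: MSB = 1 → 4948 − 8192 = -3244.
Both addends are non-negative but the stored result is negative: signed overflow. The true value 980 + 3968 = 4948 lies outside [-4096, 4095].

-3244; overflow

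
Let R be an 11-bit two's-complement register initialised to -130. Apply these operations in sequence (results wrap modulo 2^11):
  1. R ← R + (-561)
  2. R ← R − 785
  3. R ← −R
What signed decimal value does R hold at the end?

-572

Start: R = -130 = 11101111110.
R = -130 + (-561) = -691 = 10101001101
R = -691 − 785 = -1476; wraps to 572 = 01000111100
R = −(572) = -572 = 10111000100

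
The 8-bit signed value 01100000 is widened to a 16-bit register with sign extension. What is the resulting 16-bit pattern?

MSB of 01100000 is 0; replicate it into the new high bits.
00000000|01100000 → 0000000001100000 (still 96).

0000000001100000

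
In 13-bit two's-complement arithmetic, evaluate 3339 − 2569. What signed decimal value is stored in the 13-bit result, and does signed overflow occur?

3339 → 0110100001011
2569 → 0101000001001
Subtract via negate-and-add: invert 0101000001001 + 1 = 1010111110111 (i.e. -2569).
  0110100001011
+ 1010111110111
= 0001100000010  (discard carry-out 1)
Result 0001100000010: MSB = 0 → value 770.
Addends (after negating the subtrahend) have opposite signs, so signed overflow cannot occur.

770; no overflow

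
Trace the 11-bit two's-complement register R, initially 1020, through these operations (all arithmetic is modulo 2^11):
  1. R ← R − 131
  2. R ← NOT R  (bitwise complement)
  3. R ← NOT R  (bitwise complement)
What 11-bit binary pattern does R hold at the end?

01101111001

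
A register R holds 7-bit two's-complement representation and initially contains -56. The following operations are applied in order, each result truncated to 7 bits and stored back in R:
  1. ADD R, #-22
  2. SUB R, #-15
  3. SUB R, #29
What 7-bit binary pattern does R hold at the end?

0100100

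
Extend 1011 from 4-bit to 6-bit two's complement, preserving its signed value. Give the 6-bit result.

MSB of 1011 is 1; replicate it into the new high bits.
11|1011 → 111011 (still -5).

111011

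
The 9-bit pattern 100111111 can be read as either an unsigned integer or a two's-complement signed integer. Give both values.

unsigned = 319, signed = -193

Unsigned: 100111111 = 319.
Signed: MSB=1 → 319 − 512 = -193.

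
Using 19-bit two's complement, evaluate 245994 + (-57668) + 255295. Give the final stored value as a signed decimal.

-80667

245994 + (-57668) = 188326 (0101101111110100110)
188326 + 255295 = 443621 → wraps to -80667 (1101100010011100101)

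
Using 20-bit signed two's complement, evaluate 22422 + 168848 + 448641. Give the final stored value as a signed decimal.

-408665

22422 + 168848 = 191270 (00101110101100100110)
191270 + 448641 = 639911 → wraps to -408665 (10011100001110100111)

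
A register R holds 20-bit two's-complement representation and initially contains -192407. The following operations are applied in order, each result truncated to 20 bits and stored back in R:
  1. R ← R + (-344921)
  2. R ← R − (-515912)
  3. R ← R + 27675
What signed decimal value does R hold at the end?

6259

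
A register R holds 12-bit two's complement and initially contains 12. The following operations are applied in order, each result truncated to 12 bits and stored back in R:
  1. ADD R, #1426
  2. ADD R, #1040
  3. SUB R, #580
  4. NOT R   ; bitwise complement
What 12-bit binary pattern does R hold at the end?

100010010101

Start: R = 12 = 000000001100.
R = 12 + 1426 = 1438 = 010110011110
R = 1438 + 1040 = 2478; wraps to -1618 = 100110101110
R = -1618 − 580 = -2198; wraps to 1898 = 011101101010
R = NOT 011101101010 = 100010010101 = -1899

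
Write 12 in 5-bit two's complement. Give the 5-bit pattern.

01100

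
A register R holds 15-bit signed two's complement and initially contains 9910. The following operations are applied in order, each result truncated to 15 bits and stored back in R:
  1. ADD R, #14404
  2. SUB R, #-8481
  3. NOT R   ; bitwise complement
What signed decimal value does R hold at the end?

Start: R = 9910 = 010011010110110.
R = 9910 + 14404 = 24314; wraps to -8454 = 101111011111010
R = -8454 − (-8481) = 27 = 000000000011011
R = NOT 000000000011011 = 111111111100100 = -28

-28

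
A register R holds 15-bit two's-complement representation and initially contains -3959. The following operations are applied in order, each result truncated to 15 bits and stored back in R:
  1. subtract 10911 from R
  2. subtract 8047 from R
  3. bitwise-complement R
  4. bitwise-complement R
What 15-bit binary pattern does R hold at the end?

Start: R = -3959 = 111000010001001.
R = -3959 − 10911 = -14870 = 100010111101010
R = -14870 − 8047 = -22917; wraps to 9851 = 010011001111011
R = NOT 010011001111011 = 101100110000100 = -9852
R = NOT 101100110000100 = 010011001111011 = 9851

010011001111011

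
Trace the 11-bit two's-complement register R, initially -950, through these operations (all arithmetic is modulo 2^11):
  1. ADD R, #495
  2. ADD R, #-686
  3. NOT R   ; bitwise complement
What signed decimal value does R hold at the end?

-908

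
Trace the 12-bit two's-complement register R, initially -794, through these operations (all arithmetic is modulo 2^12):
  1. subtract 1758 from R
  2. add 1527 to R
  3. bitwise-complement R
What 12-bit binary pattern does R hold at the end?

010000000000

Start: R = -794 = 110011100110.
R = -794 − 1758 = -2552; wraps to 1544 = 011000001000
R = 1544 + 1527 = 3071; wraps to -1025 = 101111111111
R = NOT 101111111111 = 010000000000 = 1024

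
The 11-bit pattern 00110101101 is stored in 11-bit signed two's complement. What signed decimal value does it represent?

MSB is 0, so the value is non-negative: 00110101101 = 429.

429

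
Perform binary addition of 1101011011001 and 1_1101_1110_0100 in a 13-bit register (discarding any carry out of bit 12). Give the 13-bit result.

1100010111101

  1101011011001
+ 1110111100100
= 1100010111101  (discard carry-out 1)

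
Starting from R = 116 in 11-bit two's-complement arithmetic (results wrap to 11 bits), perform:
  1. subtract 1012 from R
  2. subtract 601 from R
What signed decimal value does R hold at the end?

Start: R = 116 = 00001110100.
R = 116 − 1012 = -896 = 10010000000
R = -896 − 601 = -1497; wraps to 551 = 01000100111

551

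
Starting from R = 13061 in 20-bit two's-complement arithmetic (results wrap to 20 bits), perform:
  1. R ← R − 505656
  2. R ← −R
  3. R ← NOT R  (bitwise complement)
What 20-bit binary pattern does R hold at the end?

10000111101111001100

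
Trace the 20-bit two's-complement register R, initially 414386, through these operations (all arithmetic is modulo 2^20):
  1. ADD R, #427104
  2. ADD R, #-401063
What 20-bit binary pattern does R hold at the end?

01101011100001101011

Start: R = 414386 = 01100101001010110010.
R = 414386 + 427104 = 841490; wraps to -207086 = 11001101011100010010
R = -207086 + (-401063) = -608149; wraps to 440427 = 01101011100001101011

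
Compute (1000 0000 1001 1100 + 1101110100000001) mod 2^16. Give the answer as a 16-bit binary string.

0101110110011101

  1000000010011100
+ 1101110100000001
= 0101110110011101  (discard carry-out 1)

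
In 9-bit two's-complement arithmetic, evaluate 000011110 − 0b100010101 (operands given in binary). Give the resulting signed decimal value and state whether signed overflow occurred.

-247; overflow

000011110 = 30 (signed)
0b100010101 → 100010101 = -235 (signed)
Subtract via negate-and-add: invert 100010101 + 1 = 011101011 (i.e. 235).
  000011110
+ 011101011
= 100001001
Result 100001001: MSB = 1 → 265 − 512 = -247.
Both addends (after negating the subtrahend) are non-negative but the stored result is negative: signed overflow. The true value 30 − (-235) = 265 lies outside [-256, 255].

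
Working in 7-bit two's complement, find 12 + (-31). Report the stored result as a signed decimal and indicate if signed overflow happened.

-19; no overflow

12 → 0001100
-31 → 1100001
  0001100
+ 1100001
= 1101101
Result 1101101: MSB = 1 → 109 − 128 = -19.
Addends have opposite signs, so signed overflow cannot occur.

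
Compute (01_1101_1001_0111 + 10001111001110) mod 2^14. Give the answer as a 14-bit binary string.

00000101100101

  01110110010111
+ 10001111001110
= 00000101100101  (discard carry-out 1)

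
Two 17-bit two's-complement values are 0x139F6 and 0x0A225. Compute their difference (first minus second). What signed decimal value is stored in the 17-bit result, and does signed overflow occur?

0x139F6 = 10011100111110110 = -50698 (signed)
0x0A225 = 01010001000100101 = 41509 (signed)
Subtract via negate-and-add: invert 01010001000100101 + 1 = 10101110111011011 (i.e. -41509).
  10011100111110110
+ 10101110111011011
= 01001011111010001  (discard carry-out 1)
Result 01001011111010001: MSB = 0 → value 38865.
Both addends (after negating the subtrahend) are negative but the stored result is non-negative: signed overflow. The true value -50698 − 41509 = -92207 lies outside [-65536, 65535].

38865; overflow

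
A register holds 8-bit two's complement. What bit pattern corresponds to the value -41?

11010111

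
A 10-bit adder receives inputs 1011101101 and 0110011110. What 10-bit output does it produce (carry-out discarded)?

0010001011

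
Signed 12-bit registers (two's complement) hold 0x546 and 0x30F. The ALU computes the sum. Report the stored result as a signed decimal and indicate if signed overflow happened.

0x546 = 010101000110 = 1350 (signed)
0x30F = 001100001111 = 783 (signed)
  010101000110
+ 001100001111
= 100001010101
Result 100001010101: MSB = 1 → 2133 − 4096 = -1963.
Both addends are non-negative but the stored result is negative: signed overflow. The true value 1350 + 783 = 2133 lies outside [-2048, 2047].

-1963; overflow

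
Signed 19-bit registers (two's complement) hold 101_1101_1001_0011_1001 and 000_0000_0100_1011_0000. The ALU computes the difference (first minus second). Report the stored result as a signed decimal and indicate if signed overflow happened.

-142199; no overflow

101_1101_1001_0011_1001 → 1011101100100111001 = -140999 (signed)
000_0000_0100_1011_0000 → 0000000010010110000 = 1200 (signed)
Subtract via negate-and-add: invert 0000000010010110000 + 1 = 1111111101101010000 (i.e. -1200).
  1011101100100111001
+ 1111111101101010000
= 1011101010010001001  (discard carry-out 1)
Result 1011101010010001001: MSB = 1 → 382089 − 524288 = -142199.
Both addends (after negating the subtrahend) are negative and so is the stored result: no signed overflow.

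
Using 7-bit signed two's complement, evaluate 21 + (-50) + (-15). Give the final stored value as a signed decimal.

21 + (-50) = -29 (1100011)
-29 + (-15) = -44 (1010100)

-44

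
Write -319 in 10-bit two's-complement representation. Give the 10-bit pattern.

1011000001

|-319| = 319 = 0100111111 in 10 bits.
Invert the bits: 1011000000. Add 1: 1011000001.
Check: 1011000001 reads as 705 − 1024 = -319.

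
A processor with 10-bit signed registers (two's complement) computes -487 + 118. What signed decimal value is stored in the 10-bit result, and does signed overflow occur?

-369; no overflow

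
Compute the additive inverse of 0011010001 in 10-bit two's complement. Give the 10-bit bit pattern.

Invert: 1100101110. Add 1: 1100101111.

1100101111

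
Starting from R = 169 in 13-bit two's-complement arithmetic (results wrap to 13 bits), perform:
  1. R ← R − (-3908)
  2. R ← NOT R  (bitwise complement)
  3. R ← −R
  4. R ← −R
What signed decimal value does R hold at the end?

-4078

Start: R = 169 = 0000010101001.
R = 169 − (-3908) = 4077 = 0111111101101
R = NOT 0111111101101 = 1000000010010 = -4078
R = −(-4078) = 4078 = 0111111101110
R = −(4078) = -4078 = 1000000010010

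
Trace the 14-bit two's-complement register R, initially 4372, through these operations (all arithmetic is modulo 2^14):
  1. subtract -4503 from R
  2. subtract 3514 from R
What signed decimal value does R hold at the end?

5361

Start: R = 4372 = 01000100010100.
R = 4372 − (-4503) = 8875; wraps to -7509 = 10001010101011
R = -7509 − 3514 = -11023; wraps to 5361 = 01010011110001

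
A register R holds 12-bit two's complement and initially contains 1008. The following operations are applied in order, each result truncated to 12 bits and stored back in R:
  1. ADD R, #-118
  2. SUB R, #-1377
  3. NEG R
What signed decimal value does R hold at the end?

Start: R = 1008 = 001111110000.
R = 1008 + (-118) = 890 = 001101111010
R = 890 − (-1377) = 2267; wraps to -1829 = 100011011011
R = −(-1829) = 1829 = 011100100101

1829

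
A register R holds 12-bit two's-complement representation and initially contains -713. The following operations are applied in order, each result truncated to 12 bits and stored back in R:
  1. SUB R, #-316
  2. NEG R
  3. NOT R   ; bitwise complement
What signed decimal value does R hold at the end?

-398

Start: R = -713 = 110100110111.
R = -713 − (-316) = -397 = 111001110011
R = −(-397) = 397 = 000110001101
R = NOT 000110001101 = 111001110010 = -398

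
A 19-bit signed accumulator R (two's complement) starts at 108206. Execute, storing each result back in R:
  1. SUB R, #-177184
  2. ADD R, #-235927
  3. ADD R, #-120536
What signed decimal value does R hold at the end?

-71073

Start: R = 108206 = 0011010011010101110.
R = 108206 − (-177184) = 285390; wraps to -238898 = 1000101101011001110
R = -238898 + (-235927) = -474825; wraps to 49463 = 0001100000100110111
R = 49463 + (-120536) = -71073 = 1101110101001011111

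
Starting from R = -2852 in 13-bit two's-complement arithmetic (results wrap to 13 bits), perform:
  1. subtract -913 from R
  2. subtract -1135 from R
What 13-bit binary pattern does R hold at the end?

1110011011100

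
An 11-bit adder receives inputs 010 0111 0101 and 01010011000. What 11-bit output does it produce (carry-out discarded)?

  01001110101
+ 01010011000
= 10100001101

10100001101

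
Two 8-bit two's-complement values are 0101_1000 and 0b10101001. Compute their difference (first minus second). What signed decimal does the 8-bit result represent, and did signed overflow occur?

-81; overflow

0101_1000 → 01011000 = 88 (signed)
0b10101001 → 10101001 = -87 (signed)
Subtract via negate-and-add: invert 10101001 + 1 = 01010111 (i.e. 87).
  01011000
+ 01010111
= 10101111
Result 10101111: MSB = 1 → 175 − 256 = -81.
Both addends (after negating the subtrahend) are non-negative but the stored result is negative: signed overflow. The true value 88 − (-87) = 175 lies outside [-128, 127].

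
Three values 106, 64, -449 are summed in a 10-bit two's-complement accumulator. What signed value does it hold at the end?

106 + 64 = 170 (0010101010)
170 + (-449) = -279 (1011101001)

-279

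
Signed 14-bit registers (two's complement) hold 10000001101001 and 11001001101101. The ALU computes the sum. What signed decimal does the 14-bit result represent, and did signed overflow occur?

4822; overflow

10000001101001 = -8087 (signed)
11001001101101 = -3475 (signed)
  10000001101001
+ 11001001101101
= 01001011010110  (discard carry-out 1)
Result 01001011010110: MSB = 0 → value 4822.
Both addends are negative but the stored result is non-negative: signed overflow. The true value -8087 + (-3475) = -11562 lies outside [-8192, 8191].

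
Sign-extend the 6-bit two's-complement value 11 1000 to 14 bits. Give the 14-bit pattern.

11111111111000

MSB of 111000 is 1; replicate it into the new high bits.
11111111|111000 → 11111111111000 (still -8).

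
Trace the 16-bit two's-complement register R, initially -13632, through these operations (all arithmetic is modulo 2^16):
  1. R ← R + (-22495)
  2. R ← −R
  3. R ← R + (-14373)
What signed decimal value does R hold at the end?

Start: R = -13632 = 1100101011000000.
R = -13632 + (-22495) = -36127; wraps to 29409 = 0111001011100001
R = −(29409) = -29409 = 1000110100011111
R = -29409 + (-14373) = -43782; wraps to 21754 = 0101010011111010

21754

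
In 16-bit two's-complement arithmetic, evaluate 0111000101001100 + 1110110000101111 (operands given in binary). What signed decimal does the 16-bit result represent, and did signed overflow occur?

0111000101001100 = 29004 (signed)
1110110000101111 = -5073 (signed)
  0111000101001100
+ 1110110000101111
= 0101110101111011  (discard carry-out 1)
Result 0101110101111011: MSB = 0 → value 23931.
Addends have opposite signs, so signed overflow cannot occur.

23931; no overflow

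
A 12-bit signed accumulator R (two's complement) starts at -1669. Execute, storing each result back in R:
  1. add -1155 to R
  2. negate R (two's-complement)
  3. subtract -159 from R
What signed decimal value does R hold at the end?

-1113

Start: R = -1669 = 100101111011.
R = -1669 + (-1155) = -2824; wraps to 1272 = 010011111000
R = −(1272) = -1272 = 101100001000
R = -1272 − (-159) = -1113 = 101110100111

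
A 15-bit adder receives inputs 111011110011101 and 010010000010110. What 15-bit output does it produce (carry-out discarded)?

  111011110011101
+ 010010000010110
= 001101110110011  (discard carry-out 1)

001101110110011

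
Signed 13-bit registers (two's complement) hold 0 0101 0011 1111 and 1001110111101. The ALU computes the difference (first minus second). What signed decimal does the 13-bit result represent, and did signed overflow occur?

-3710; overflow

0 0101 0011 1111 → 0010100111111 = 1343 (signed)
1001110111101 = -3139 (signed)
Subtract via negate-and-add: invert 1001110111101 + 1 = 0110001000011 (i.e. 3139).
  0010100111111
+ 0110001000011
= 1000110000010
Result 1000110000010: MSB = 1 → 4482 − 8192 = -3710.
Both addends (after negating the subtrahend) are non-negative but the stored result is negative: signed overflow. The true value 1343 − (-3139) = 4482 lies outside [-4096, 4095].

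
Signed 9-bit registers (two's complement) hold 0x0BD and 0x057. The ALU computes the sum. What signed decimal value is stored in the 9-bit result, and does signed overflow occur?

-236; overflow

0x0BD = 010111101 = 189 (signed)
0x057 = 001010111 = 87 (signed)
  010111101
+ 001010111
= 100010100
Result 100010100: MSB = 1 → 276 − 512 = -236.
Both addends are non-negative but the stored result is negative: signed overflow. The true value 189 + 87 = 276 lies outside [-256, 255].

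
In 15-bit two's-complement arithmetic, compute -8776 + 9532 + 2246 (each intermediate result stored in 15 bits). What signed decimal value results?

-8776 + 9532 = 756 (000001011110100)
756 + 2246 = 3002 (000101110111010)

3002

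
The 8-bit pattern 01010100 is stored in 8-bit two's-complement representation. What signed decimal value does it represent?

MSB is 0, so the value is non-negative: 01010100 = 84.

84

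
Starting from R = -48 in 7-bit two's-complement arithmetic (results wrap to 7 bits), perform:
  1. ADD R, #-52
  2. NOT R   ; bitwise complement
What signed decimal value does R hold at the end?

-29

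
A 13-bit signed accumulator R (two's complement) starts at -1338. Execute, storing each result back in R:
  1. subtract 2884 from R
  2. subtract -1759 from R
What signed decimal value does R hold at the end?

-2463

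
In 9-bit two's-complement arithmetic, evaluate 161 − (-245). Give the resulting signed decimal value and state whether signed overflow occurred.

-106; overflow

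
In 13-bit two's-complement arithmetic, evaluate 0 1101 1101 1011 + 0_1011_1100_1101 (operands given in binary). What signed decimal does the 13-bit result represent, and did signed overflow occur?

0 1101 1101 1011 → 0110111011011 = 3547 (signed)
0_1011_1100_1101 → 0101111001101 = 3021 (signed)
  0110111011011
+ 0101111001101
= 1100110101000
Result 1100110101000: MSB = 1 → 6568 − 8192 = -1624.
Both addends are non-negative but the stored result is negative: signed overflow. The true value 3547 + 3021 = 6568 lies outside [-4096, 4095].

-1624; overflow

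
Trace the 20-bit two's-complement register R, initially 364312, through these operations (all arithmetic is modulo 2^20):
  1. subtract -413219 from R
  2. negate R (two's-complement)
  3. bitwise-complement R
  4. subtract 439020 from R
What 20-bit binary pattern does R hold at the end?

01010010101001001110

Start: R = 364312 = 01011000111100011000.
R = 364312 − (-413219) = 777531; wraps to -271045 = 10111101110100111011
R = −(-271045) = 271045 = 01000010001011000101
R = NOT 01000010001011000101 = 10111101110100111010 = -271046
R = -271046 − 439020 = -710066; wraps to 338510 = 01010010101001001110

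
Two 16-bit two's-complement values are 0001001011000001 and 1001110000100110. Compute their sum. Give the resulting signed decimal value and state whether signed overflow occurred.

-20761; no overflow

0001001011000001 = 4801 (signed)
1001110000100110 = -25562 (signed)
  0001001011000001
+ 1001110000100110
= 1010111011100111
Result 1010111011100111: MSB = 1 → 44775 − 65536 = -20761.
Addends have opposite signs, so signed overflow cannot occur.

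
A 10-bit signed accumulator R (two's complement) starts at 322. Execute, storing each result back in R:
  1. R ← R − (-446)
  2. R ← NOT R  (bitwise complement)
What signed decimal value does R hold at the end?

255

Start: R = 322 = 0101000010.
R = 322 − (-446) = 768; wraps to -256 = 1100000000
R = NOT 1100000000 = 0011111111 = 255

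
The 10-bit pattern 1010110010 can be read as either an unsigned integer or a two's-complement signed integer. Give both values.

unsigned = 690, signed = -334

Unsigned: 1010110010 = 690.
Signed: MSB=1 → 690 − 1024 = -334.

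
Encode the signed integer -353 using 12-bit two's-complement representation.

|-353| = 353 = 000101100001 in 12 bits.
Invert the bits: 111010011110. Add 1: 111010011111.

111010011111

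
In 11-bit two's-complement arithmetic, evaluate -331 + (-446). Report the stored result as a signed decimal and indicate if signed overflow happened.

-331 → 11010110101
-446 → 11001000010
  11010110101
+ 11001000010
= 10011110111  (discard carry-out 1)
Result 10011110111: MSB = 1 → 1271 − 2048 = -777.
Both addends are negative and so is the stored result: no signed overflow.

-777; no overflow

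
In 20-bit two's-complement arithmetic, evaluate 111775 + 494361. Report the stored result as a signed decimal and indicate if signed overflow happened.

-442440; overflow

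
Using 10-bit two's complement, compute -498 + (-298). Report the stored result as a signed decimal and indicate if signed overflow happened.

-498 → 1000001110
-298 → 1011010110
  1000001110
+ 1011010110
= 0011100100  (discard carry-out 1)
Result 0011100100: MSB = 0 → value 228.
Both addends are negative but the stored result is non-negative: signed overflow. The true value -498 + (-298) = -796 lies outside [-512, 511].

228; overflow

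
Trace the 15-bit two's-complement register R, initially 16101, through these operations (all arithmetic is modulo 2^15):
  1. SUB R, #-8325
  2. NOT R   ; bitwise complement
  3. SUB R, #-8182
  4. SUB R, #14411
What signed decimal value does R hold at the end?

Start: R = 16101 = 011111011100101.
R = 16101 − (-8325) = 24426; wraps to -8342 = 101111101101010
R = NOT 101111101101010 = 010000010010101 = 8341
R = 8341 − (-8182) = 16523; wraps to -16245 = 100000010001011
R = -16245 − 14411 = -30656; wraps to 2112 = 000100001000000

2112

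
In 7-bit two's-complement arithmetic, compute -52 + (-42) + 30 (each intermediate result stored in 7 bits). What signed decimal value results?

-64

-52 + (-42) = -94 → wraps to 34 (0100010)
34 + 30 = 64 → wraps to -64 (1000000)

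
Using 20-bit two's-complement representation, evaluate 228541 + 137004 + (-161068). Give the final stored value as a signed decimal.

228541 + 137004 = 365545 (01011001001111101001)
365545 + (-161068) = 204477 (00110001111010111101)

204477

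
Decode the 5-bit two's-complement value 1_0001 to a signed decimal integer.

MSB is 1, so the value is negative.
Unsigned reading: 17. Subtract 2^5 = 32: 17 − 32 = -15.

-15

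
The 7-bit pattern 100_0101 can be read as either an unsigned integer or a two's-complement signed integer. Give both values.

unsigned = 69, signed = -59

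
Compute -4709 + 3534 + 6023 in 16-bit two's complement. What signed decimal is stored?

4848

-4709 + 3534 = -1175 (1111101101101001)
-1175 + 6023 = 4848 (0001001011110000)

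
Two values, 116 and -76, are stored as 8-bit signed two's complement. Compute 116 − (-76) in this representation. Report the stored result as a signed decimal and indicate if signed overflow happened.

116 → 01110100
-76 → 10110100
Subtract via negate-and-add: invert 10110100 + 1 = 01001100 (i.e. 76).
  01110100
+ 01001100
= 11000000
Result 11000000: MSB = 1 → 192 − 256 = -64.
Both addends (after negating the subtrahend) are non-negative but the stored result is negative: signed overflow. The true value 116 − (-76) = 192 lies outside [-128, 127].

-64; overflow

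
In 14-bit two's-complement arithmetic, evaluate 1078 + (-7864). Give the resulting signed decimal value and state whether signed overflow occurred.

-6786; no overflow

1078 → 00010000110110
-7864 → 10000101001000
  00010000110110
+ 10000101001000
= 10010101111110
Result 10010101111110: MSB = 1 → 9598 − 16384 = -6786.
Addends have opposite signs, so signed overflow cannot occur.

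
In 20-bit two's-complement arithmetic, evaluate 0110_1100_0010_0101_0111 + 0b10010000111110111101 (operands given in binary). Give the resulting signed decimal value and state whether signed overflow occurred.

-11756; no overflow

0110_1100_0010_0101_0111 → 01101100001001010111 = 442967 (signed)
0b10010000111110111101 → 10010000111110111101 = -454723 (signed)
  01101100001001010111
+ 10010000111110111101
= 11111101001000010100
Result 11111101001000010100: MSB = 1 → 1036820 − 1048576 = -11756.
Addends have opposite signs, so signed overflow cannot occur.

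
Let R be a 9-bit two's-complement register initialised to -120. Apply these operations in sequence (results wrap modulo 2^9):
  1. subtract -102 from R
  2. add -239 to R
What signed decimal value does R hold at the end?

Start: R = -120 = 110001000.
R = -120 − (-102) = -18 = 111101110
R = -18 + (-239) = -257; wraps to 255 = 011111111

255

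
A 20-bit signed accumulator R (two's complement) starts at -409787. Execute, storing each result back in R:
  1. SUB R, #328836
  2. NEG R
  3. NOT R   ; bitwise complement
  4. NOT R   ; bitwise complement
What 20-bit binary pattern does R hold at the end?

10110100010100111111

Start: R = -409787 = 10011011111101000101.
R = -409787 − 328836 = -738623; wraps to 309953 = 01001011101011000001
R = −(309953) = -309953 = 10110100010100111111
R = NOT 10110100010100111111 = 01001011101011000000 = 309952
R = NOT 01001011101011000000 = 10110100010100111111 = -309953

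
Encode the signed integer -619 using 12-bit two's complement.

|-619| = 619 = 001001101011 in 12 bits.
Invert the bits: 110110010100. Add 1: 110110010101.
Check: 110110010101 reads as 3477 − 4096 = -619.

110110010101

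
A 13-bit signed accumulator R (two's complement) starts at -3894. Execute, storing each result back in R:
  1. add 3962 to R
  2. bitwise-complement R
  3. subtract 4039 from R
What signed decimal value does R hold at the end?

Start: R = -3894 = 1000011001010.
R = -3894 + 3962 = 68 = 0000001000100
R = NOT 0000001000100 = 1111110111011 = -69
R = -69 − 4039 = -4108; wraps to 4084 = 0111111110100

4084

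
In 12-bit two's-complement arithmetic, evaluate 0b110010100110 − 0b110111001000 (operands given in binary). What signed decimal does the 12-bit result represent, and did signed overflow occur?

0b110010100110 → 110010100110 = -858 (signed)
0b110111001000 → 110111001000 = -568 (signed)
Subtract via negate-and-add: invert 110111001000 + 1 = 001000111000 (i.e. 568).
  110010100110
+ 001000111000
= 111011011110
Result 111011011110: MSB = 1 → 3806 − 4096 = -290.
Addends (after negating the subtrahend) have opposite signs, so signed overflow cannot occur.

-290; no overflow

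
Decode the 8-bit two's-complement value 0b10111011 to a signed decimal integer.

-69

MSB is 1, so the value is negative.
Invert: 01000100. Add 1: 01000101 = 69. So the value is −69.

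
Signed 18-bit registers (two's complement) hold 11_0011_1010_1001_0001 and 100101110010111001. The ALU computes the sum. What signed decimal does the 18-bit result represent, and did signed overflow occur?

11_0011_1010_1001_0001 → 110011101010010001 = -50543 (signed)
100101110010111001 = -107335 (signed)
  110011101010010001
+ 100101110010111001
= 011001011101001010  (discard carry-out 1)
Result 011001011101001010: MSB = 0 → value 104266.
Both addends are negative but the stored result is non-negative: signed overflow. The true value -50543 + (-107335) = -157878 lies outside [-131072, 131071].

104266; overflow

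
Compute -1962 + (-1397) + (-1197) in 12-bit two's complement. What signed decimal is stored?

-1962 + (-1397) = -3359 → wraps to 737 (001011100001)
737 + (-1197) = -460 (111000110100)

-460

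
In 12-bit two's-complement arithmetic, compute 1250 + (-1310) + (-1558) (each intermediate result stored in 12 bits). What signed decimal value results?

-1618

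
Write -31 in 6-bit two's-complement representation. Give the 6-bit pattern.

100001

|-31| = 31 = 011111 in 6 bits.
Invert the bits: 100000. Add 1: 100001.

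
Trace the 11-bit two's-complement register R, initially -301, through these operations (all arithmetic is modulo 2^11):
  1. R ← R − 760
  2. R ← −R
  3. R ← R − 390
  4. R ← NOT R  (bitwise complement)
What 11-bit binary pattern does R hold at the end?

10101100000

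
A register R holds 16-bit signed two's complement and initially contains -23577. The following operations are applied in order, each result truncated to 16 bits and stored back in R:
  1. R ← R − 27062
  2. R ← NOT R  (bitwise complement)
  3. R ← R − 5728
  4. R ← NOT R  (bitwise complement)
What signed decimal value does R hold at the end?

20625

Start: R = -23577 = 1010001111100111.
R = -23577 − 27062 = -50639; wraps to 14897 = 0011101000110001
R = NOT 0011101000110001 = 1100010111001110 = -14898
R = -14898 − 5728 = -20626 = 1010111101101110
R = NOT 1010111101101110 = 0101000010010001 = 20625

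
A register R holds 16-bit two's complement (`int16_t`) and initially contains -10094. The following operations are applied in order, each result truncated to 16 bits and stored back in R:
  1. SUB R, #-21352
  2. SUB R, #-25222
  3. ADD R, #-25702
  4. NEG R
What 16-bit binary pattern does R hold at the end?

1101010111100110

Start: R = -10094 = 1101100010010010.
R = -10094 − (-21352) = 11258 = 0010101111111010
R = 11258 − (-25222) = 36480; wraps to -29056 = 1000111010000000
R = -29056 + (-25702) = -54758; wraps to 10778 = 0010101000011010
R = −(10778) = -10778 = 1101010111100110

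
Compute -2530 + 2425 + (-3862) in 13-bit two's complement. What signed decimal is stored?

-3967

-2530 + 2425 = -105 (1111110010111)
-105 + (-3862) = -3967 (1000010000001)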